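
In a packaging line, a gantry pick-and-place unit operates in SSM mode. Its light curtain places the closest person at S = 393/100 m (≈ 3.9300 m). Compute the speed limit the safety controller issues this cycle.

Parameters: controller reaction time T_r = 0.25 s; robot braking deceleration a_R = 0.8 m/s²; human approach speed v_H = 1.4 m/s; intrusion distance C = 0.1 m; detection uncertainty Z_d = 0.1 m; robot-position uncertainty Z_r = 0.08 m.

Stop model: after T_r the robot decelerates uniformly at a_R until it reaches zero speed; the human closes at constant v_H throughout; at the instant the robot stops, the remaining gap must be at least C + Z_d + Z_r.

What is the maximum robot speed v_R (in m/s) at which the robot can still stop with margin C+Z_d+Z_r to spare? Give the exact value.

v_R_max = 6/5 m/s = 1.2000 m/s

quadratic (5/8)·v² + (2)·v + (-33/10) = 0
  disc = (2)² − 4·(5/8)·(-33/10) = 49/4 ; √disc = 7/2
  v_R = (−(2) + 7/2) / (2·(5/8)) = 6/5 m/s
check:
T_s = v_R/a_R = (6/5)/(4/5) = 1.5000 s
reaction-phase robot travel = 1.2000·0.2500 = 0.3000 m
braking distance = 1.2000²/(2·0.8000) = 0.9000 m
human closes 1.4000·1.7500 = 2.4500 m
residual clearance needed = 0.1000+0.1000+0.0800 = 0.2800 m
sum ≈ 0.3000+0.9000+2.4500+0.2800 ≈ 3.9300 m = S ✓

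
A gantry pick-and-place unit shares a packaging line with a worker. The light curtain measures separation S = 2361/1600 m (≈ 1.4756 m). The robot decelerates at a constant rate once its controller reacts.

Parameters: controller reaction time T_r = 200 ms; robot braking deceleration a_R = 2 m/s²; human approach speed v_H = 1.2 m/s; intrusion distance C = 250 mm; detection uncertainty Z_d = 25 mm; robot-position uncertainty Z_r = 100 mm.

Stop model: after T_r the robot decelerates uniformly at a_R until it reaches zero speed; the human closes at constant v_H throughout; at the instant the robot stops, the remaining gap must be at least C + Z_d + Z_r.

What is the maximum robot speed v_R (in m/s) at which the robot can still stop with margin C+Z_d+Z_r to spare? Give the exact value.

quadratic (1/4)·v² + (4/5)·v + (-1377/1600) = 0
  disc = (4/5)² − 4·(1/4)·(-1377/1600) = 2401/1600 ; √disc = 49/40
  v_R = (−(4/5) + 49/40) / (2·(1/4)) = 17/20 m/s
check:
T_s = v_R/a_R = (17/20)/2 = 0.4250 s
robot in T_r: 0.8500·0.2000 = 0.1700 m
robot covers 0.8500·0.4250 − ½·2.0000·0.4250² = 0.1806 m while stopping
person approaches 1.2000·(0.2000+0.4250) = 0.7500 m
residual clearance needed = 0.2500+0.0250+0.1000 = 0.3750 m
sum ≈ 0.1700+0.1806+0.7500+0.3750 ≈ 1.4756 m = S ✓

v_R_max = 17/20 m/s = 0.8500 m/s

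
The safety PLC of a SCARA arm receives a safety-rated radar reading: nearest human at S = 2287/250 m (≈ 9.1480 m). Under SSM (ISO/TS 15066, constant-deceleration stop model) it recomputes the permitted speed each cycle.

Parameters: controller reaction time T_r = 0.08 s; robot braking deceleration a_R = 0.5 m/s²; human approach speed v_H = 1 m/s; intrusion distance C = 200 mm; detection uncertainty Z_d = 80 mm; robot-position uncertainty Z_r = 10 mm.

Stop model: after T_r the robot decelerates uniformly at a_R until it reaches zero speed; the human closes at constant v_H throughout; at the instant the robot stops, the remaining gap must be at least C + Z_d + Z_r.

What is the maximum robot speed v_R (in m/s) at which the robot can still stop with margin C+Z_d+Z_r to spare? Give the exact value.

at the boundary: (1)·v² + (52/25)·v + (-4389/500) = 0
  disc = (52/25)² − 4·(1)·(-4389/500) = 24649/625 ; √disc = 157/25
  v_R = (−(52/25) + 157/25) / (2·(1)) = 21/10 m/s
check:
T_s = v_R/a_R = (21/10)/(1/2) = 4.2000 s
robot covers v_R·T_r = 2.1000·0.0800 = 0.1680 m before braking
robot covers 2.1000·4.2000 − ½·0.5000·4.2000² = 4.4100 m while stopping
human closes 1.0000·4.2800 = 4.2800 m
C+Z_d+Z_r = 0.2000+0.0800+0.0100 = 0.2900 m
sum ≈ 0.1680+4.4100+4.2800+0.2900 ≈ 9.1480 m = S ✓

v_R_max = 21/10 m/s = 2.1000 m/s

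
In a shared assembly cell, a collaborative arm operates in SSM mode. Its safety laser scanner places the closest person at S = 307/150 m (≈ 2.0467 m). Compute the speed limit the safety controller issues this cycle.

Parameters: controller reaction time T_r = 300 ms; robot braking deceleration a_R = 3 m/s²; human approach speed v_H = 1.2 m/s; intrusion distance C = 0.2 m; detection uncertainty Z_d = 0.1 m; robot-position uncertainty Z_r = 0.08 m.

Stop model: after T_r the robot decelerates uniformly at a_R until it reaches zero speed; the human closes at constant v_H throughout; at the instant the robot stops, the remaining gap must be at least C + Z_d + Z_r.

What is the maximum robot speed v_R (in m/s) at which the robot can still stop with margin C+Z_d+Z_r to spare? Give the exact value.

collect terms ⇒ (1/6)·v_R² + (7/10)·v_R + (-98/75) = 0
  disc = (7/10)² − 4·(1/6)·(-98/75) = 49/36 ; √disc = 7/6
  v_R = (−(7/10) + 7/6) / (2·(1/6)) = 7/5 m/s
check:
T_s = v_R/a_R = (7/5)/3 = 0.4667 s
reaction-phase robot travel = 1.4000·0.3000 = 0.4200 m
robot covers 1.4000·0.4667 − ½·3.0000·0.4667² = 0.3267 m while stopping
person approaches 1.2000·(0.3000+0.4667) = 0.9200 m
margins: 0.2000+0.1000+0.0800 = 0.3800 m
sum ≈ 0.4200+0.3267+0.9200+0.3800 ≈ 2.0467 m = S ✓

v_R_max = 7/5 m/s = 1.4000 m/s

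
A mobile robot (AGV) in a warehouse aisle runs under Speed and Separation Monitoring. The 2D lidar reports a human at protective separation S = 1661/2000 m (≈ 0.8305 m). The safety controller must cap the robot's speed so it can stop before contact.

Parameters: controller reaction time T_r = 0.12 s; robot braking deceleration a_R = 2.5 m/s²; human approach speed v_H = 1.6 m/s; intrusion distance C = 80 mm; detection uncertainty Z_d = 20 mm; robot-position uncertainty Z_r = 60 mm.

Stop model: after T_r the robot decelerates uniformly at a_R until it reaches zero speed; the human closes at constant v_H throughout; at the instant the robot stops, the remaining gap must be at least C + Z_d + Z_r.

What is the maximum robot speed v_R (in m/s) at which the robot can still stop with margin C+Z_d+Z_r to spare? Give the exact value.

at the boundary: (1/5)·v² + (19/25)·v + (-957/2000) = 0
  disc = (19/25)² − 4·(1/5)·(-957/2000) = 2401/2500 ; √disc = 49/50
  v_R = (−(19/25) + 49/50) / (2·(1/5)) = 11/20 m/s
check:
braking lasts T_s = (11/20)/(5/2) = 0.2200 s
reaction-phase robot travel = 0.5500·0.1200 = 0.0660 m
robot under decel: 0.5500²/(2·2.5000) = 0.0605 m
human closes 1.6000·0.3400 = 0.5440 m
residual clearance needed = 0.0800+0.0200+0.0600 = 0.1600 m
sum ≈ 0.0660+0.0605+0.5440+0.1600 ≈ 0.8305 m = S ✓

v_R_max = 11/20 m/s = 0.5500 m/s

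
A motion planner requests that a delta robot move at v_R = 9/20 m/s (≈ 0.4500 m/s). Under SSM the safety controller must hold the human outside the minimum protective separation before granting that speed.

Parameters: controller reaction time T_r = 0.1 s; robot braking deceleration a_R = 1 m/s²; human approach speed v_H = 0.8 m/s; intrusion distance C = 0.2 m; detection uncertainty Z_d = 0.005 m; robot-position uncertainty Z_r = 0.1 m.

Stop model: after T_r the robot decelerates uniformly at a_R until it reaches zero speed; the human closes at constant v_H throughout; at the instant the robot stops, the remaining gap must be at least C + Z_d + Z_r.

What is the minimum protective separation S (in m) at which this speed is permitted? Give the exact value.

S_min = 713/800 m = 0.8912 m

T_s = v_R/a_R = (9/20)/1 = 0.4500 s
reaction-phase robot travel = 0.4500·0.1000 = 0.0450 m
braking distance = 0.4500²/(2·1.0000) = 0.1013 m
human closes 0.8000·0.5500 = 0.4400 m
residual clearance needed = 0.2000+0.0050+0.1000 = 0.3050 m
S_min ≈ 0.0450+0.1013+0.4400+0.3050  ⇒  S_min = 713/800 m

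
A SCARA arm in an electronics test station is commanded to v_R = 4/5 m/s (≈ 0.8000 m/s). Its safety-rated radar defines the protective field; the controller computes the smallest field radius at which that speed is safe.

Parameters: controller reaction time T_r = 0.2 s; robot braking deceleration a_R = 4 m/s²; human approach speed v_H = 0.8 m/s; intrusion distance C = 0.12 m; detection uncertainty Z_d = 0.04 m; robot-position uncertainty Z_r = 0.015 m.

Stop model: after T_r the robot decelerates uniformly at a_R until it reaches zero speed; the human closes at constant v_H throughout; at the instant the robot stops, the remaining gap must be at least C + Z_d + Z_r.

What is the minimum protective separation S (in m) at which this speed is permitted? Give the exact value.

S_min = 147/200 m = 0.7350 m

braking lasts T_s = (4/5)/4 = 0.2000 s
robot covers v_R·T_r = 0.8000·0.2000 = 0.1600 m before braking
robot under decel: 0.8000²/(2·4.0000) = 0.0800 m
person approaches 0.8000·(0.2000+0.2000) = 0.3200 m
margins: 0.1200+0.0400+0.0150 = 0.1750 m
S_min ≈ 0.1600+0.0800+0.3200+0.1750  ⇒  S_min = 147/200 m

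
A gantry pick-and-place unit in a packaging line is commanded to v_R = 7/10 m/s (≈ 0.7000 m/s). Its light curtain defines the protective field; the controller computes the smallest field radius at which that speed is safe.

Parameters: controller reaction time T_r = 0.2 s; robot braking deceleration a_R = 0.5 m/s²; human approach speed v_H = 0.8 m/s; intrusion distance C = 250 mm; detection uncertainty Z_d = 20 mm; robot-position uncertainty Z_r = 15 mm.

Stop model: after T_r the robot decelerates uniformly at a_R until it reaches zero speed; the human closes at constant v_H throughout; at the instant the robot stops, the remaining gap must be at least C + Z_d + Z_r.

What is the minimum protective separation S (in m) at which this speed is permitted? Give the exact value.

S_min = 439/200 m = 2.1950 m

stop time T_s = (7/10)/(1/2) = 1.4000 s
robot in T_r: 0.7000·0.2000 = 0.1400 m
robot under decel: 0.7000²/(2·0.5000) = 0.4900 m
human closes 0.8000·1.6000 = 1.2800 m
margins: 0.2500+0.0200+0.0150 = 0.2850 m
S_min ≈ 0.1400+0.4900+1.2800+0.2850  ⇒  S_min = 439/200 m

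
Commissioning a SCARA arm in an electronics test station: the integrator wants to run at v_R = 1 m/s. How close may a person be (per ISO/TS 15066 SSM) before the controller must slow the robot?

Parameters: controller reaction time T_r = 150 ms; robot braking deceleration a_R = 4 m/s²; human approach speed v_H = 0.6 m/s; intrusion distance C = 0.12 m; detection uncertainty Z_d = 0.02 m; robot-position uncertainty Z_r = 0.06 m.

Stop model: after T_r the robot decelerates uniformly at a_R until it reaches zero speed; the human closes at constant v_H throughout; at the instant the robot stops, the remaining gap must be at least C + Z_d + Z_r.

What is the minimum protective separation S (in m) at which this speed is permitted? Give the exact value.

S_min = 143/200 m = 0.7150 m

braking lasts T_s = 1/4 = 0.2500 s
robot in T_r: 1.0000·0.1500 = 0.1500 m
robot covers 1.0000·0.2500 − ½·4.0000·0.2500² = 0.1250 m while stopping
person approaches 0.6000·(0.1500+0.2500) = 0.2400 m
C+Z_d+Z_r = 0.1200+0.0200+0.0600 = 0.2000 m
S_min ≈ 0.1500+0.1250+0.2400+0.2000  ⇒  S_min = 143/200 m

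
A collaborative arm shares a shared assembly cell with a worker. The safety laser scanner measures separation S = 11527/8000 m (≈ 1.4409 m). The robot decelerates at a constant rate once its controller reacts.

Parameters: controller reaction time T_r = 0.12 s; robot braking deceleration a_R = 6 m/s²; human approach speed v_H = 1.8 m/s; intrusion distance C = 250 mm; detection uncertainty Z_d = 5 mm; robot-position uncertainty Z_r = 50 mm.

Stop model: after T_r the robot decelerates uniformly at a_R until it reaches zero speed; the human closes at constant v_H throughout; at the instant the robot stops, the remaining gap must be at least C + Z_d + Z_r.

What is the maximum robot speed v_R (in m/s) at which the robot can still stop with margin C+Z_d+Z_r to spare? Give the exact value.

at the boundary: (1/12)·v² + (21/50)·v + (-7359/8000) = 0
  disc = (21/50)² − 4·(1/12)·(-7359/8000) = 19321/40000 ; √disc = 139/200
  v_R = (−(21/50) + 139/200) / (2·(1/12)) = 33/20 m/s
check:
stop time T_s = (33/20)/6 = 0.2750 s
robot covers v_R·T_r = 1.6500·0.1200 = 0.1980 m before braking
robot under decel: 1.6500²/(2·6.0000) = 0.2269 m
person approaches 1.8000·(0.1200+0.2750) = 0.7110 m
residual clearance needed = 0.2500+0.0050+0.0500 = 0.3050 m
sum ≈ 0.1980+0.2269+0.7110+0.3050 ≈ 1.4409 m = S ✓

v_R_max = 33/20 m/s = 1.6500 m/s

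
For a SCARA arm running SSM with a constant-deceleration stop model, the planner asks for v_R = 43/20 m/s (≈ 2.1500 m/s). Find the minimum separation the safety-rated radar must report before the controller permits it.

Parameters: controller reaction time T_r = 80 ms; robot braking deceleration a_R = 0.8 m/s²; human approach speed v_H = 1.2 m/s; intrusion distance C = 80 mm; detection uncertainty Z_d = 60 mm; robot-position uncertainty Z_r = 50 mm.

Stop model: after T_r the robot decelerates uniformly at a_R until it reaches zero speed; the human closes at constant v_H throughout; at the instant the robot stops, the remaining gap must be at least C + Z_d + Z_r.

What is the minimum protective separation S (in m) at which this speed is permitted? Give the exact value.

T_s = v_R/a_R = (43/20)/(4/5) = 2.6875 s
robot covers v_R·T_r = 2.1500·0.0800 = 0.1720 m before braking
robot under decel: 2.1500²/(2·0.8000) = 2.8891 m
person approaches 1.2000·(0.0800+2.6875) = 3.3210 m
residual clearance needed = 0.0800+0.0600+0.0500 = 0.1900 m
S_min ≈ 0.1720+2.8891+3.3210+0.1900  ⇒  S_min = 105153/16000 m

S_min = 105153/16000 m = 6.5721 m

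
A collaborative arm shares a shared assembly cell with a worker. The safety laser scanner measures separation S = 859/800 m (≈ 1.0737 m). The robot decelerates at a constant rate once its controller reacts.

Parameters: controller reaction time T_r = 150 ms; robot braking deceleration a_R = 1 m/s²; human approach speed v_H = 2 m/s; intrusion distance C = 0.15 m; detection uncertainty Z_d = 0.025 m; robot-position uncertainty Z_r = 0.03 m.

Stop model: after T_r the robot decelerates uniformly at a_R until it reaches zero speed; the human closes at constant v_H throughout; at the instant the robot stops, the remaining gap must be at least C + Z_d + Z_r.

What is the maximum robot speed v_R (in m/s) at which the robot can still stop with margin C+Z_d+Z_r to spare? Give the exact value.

v_R_max = 1/4 m/s = 0.2500 m/s

quadratic (1/2)·v² + (43/20)·v + (-91/160) = 0
  disc = (43/20)² − 4·(1/2)·(-91/160) = 144/25 ; √disc = 12/5
  v_R = (−(43/20) + 12/5) / (2·(1/2)) = 1/4 m/s
check:
braking lasts T_s = (1/4)/1 = 0.2500 s
reaction-phase robot travel = 0.2500·0.1500 = 0.0375 m
robot covers 0.2500·0.2500 − ½·1.0000·0.2500² = 0.0312 m while stopping
person approaches 2.0000·(0.1500+0.2500) = 0.8000 m
residual clearance needed = 0.1500+0.0250+0.0300 = 0.2050 m
sum ≈ 0.0375+0.0312+0.8000+0.2050 ≈ 1.0737 m = S ✓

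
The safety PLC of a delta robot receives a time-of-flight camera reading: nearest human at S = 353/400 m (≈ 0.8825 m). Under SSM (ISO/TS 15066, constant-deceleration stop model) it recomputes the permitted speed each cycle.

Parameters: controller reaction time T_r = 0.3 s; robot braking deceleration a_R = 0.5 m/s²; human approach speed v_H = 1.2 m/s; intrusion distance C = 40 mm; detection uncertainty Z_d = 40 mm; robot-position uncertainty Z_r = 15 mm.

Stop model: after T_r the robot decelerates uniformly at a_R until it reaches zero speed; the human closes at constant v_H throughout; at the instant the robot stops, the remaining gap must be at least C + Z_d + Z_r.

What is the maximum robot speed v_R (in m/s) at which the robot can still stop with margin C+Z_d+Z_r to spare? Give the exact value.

v_R_max = 3/20 m/s = 0.1500 m/s

at the boundary: (1)·v² + (27/10)·v + (-171/400) = 0
  disc = (27/10)² − 4·(1)·(-171/400) = 9 ; √disc = 3
  v_R = (−(27/10) + 3) / (2·(1)) = 3/20 m/s
check:
T_s = v_R/a_R = (3/20)/(1/2) = 0.3000 s
robot covers v_R·T_r = 0.1500·0.3000 = 0.0450 m before braking
braking distance = 0.1500²/(2·0.5000) = 0.0225 m
human closes 1.2000·0.6000 = 0.7200 m
residual clearance needed = 0.0400+0.0400+0.0150 = 0.0950 m
sum ≈ 0.0450+0.0225+0.7200+0.0950 ≈ 0.8825 m = S ✓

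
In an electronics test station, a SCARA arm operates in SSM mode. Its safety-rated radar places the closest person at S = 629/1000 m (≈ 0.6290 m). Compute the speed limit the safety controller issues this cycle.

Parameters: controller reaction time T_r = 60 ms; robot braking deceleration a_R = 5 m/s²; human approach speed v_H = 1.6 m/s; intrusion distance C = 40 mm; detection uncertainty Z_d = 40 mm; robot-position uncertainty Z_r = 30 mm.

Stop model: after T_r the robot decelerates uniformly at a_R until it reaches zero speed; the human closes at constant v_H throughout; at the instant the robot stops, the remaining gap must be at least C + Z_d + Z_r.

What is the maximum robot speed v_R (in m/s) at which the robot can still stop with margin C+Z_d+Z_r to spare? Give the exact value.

at the boundary: (1/10)·v² + (19/50)·v + (-423/1000) = 0
  disc = (19/50)² − 4·(1/10)·(-423/1000) = 196/625 ; √disc = 14/25
  v_R = (−(19/50) + 14/25) / (2·(1/10)) = 9/10 m/s
check:
T_s = v_R/a_R = (9/10)/5 = 0.1800 s
robot covers v_R·T_r = 0.9000·0.0600 = 0.0540 m before braking
robot covers 0.9000·0.1800 − ½·5.0000·0.1800² = 0.0810 m while stopping
human over T_r+T_s: 1.6000·(0.0600+0.1800) = 0.3840 m
residual clearance needed = 0.0400+0.0400+0.0300 = 0.1100 m
sum ≈ 0.0540+0.0810+0.3840+0.1100 ≈ 0.6290 m = S ✓

v_R_max = 9/10 m/s = 0.9000 m/s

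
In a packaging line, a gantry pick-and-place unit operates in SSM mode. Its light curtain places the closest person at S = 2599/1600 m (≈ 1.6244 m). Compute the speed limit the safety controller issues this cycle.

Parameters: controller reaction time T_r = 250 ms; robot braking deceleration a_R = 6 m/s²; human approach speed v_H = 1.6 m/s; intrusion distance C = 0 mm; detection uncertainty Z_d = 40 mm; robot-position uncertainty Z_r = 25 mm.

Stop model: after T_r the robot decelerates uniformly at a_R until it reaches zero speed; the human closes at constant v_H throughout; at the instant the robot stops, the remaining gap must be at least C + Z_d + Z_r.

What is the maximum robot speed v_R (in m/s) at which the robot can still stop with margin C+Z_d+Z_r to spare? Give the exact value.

quadratic (1/12)·v² + (31/60)·v + (-371/320) = 0
  disc = (31/60)² − 4·(1/12)·(-371/320) = 9409/14400 ; √disc = 97/120
  v_R = (−(31/60) + 97/120) / (2·(1/12)) = 7/4 m/s
check:
T_s = v_R/a_R = (7/4)/6 = 0.2917 s
robot in T_r: 1.7500·0.2500 = 0.4375 m
braking distance = 1.7500²/(2·6.0000) = 0.2552 m
person approaches 1.6000·(0.2500+0.2917) = 0.8667 m
margins: 0.0000+0.0400+0.0250 = 0.0650 m
sum ≈ 0.4375+0.2552+0.8667+0.0650 ≈ 1.6244 m = S ✓

v_R_max = 7/4 m/s = 1.7500 m/s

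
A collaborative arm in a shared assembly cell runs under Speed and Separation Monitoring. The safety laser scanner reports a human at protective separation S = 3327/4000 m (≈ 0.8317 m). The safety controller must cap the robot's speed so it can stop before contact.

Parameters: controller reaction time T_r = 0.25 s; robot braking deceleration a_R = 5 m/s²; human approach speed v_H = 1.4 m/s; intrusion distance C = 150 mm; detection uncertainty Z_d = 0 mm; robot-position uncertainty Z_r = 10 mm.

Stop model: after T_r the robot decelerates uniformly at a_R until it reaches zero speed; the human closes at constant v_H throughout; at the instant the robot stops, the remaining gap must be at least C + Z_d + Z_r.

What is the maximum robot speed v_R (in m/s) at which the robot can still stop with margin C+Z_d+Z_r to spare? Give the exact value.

quadratic (1/10)·v² + (53/100)·v + (-1287/4000) = 0
  disc = (53/100)² − 4·(1/10)·(-1287/4000) = 256/625 ; √disc = 16/25
  v_R = (−(53/100) + 16/25) / (2·(1/10)) = 11/20 m/s
check:
braking lasts T_s = (11/20)/5 = 0.1100 s
robot covers v_R·T_r = 0.5500·0.2500 = 0.1375 m before braking
braking distance = 0.5500²/(2·5.0000) = 0.0302 m
person approaches 1.4000·(0.2500+0.1100) = 0.5040 m
margins: 0.1500+0.0000+0.0100 = 0.1600 m
sum ≈ 0.1375+0.0302+0.5040+0.1600 ≈ 0.8317 m = S ✓

v_R_max = 11/20 m/s = 0.5500 m/s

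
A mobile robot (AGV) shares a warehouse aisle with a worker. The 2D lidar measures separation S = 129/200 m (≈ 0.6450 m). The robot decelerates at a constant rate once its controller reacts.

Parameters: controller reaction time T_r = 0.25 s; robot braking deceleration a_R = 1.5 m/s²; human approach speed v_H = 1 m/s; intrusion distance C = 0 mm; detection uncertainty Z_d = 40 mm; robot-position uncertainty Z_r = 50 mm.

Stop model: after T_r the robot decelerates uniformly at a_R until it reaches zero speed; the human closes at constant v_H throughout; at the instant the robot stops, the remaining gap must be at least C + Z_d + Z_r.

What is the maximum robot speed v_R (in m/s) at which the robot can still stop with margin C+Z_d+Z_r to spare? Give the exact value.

v_R_max = 3/10 m/s = 0.3000 m/s

collect terms ⇒ (1/3)·v_R² + (11/12)·v_R + (-61/200) = 0
  disc = (11/12)² − 4·(1/3)·(-61/200) = 4489/3600 ; √disc = 67/60
  v_R = (−(11/12) + 67/60) / (2·(1/3)) = 3/10 m/s
check:
stop time T_s = (3/10)/(3/2) = 0.2000 s
reaction-phase robot travel = 0.3000·0.2500 = 0.0750 m
robot covers 0.3000·0.2000 − ½·1.5000·0.2000² = 0.0300 m while stopping
human closes 1.0000·0.4500 = 0.4500 m
margins: 0.0000+0.0400+0.0500 = 0.0900 m
sum ≈ 0.0750+0.0300+0.4500+0.0900 ≈ 0.6450 m = S ✓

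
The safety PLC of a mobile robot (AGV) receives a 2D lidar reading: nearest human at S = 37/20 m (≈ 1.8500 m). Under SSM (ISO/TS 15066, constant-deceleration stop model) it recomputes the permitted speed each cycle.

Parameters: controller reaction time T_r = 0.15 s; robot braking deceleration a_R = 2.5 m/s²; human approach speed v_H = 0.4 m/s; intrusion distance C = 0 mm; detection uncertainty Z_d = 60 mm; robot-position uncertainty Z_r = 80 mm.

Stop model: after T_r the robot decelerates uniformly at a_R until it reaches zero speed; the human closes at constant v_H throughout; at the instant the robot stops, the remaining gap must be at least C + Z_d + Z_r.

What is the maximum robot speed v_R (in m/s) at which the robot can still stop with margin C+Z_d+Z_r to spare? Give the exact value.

quadratic (1/5)·v² + (31/100)·v + (-33/20) = 0
  disc = (31/100)² − 4·(1/5)·(-33/20) = 14161/10000 ; √disc = 119/100
  v_R = (−(31/100) + 119/100) / (2·(1/5)) = 11/5 m/s
check:
T_s = v_R/a_R = (11/5)/(5/2) = 0.8800 s
robot covers v_R·T_r = 2.2000·0.1500 = 0.3300 m before braking
braking distance = 2.2000²/(2·2.5000) = 0.9680 m
human over T_r+T_s: 0.4000·(0.1500+0.8800) = 0.4120 m
residual clearance needed = 0.0000+0.0600+0.0800 = 0.1400 m
sum ≈ 0.3300+0.9680+0.4120+0.1400 ≈ 1.8500 m = S ✓

v_R_max = 11/5 m/s = 2.2000 m/s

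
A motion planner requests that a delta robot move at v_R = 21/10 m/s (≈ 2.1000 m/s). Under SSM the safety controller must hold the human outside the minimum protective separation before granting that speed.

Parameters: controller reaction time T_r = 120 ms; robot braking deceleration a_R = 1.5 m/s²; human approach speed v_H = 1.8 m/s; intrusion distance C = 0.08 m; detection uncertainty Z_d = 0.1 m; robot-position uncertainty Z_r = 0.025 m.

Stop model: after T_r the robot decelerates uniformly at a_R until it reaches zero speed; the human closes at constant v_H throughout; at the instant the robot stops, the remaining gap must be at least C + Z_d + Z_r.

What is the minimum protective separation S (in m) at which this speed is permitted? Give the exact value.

T_s = v_R/a_R = (21/10)/(3/2) = 1.4000 s
robot in T_r: 2.1000·0.1200 = 0.2520 m
robot covers 2.1000·1.4000 − ½·1.5000·1.4000² = 1.4700 m while stopping
person approaches 1.8000·(0.1200+1.4000) = 2.7360 m
margins: 0.0800+0.1000+0.0250 = 0.2050 m
S_min ≈ 0.2520+1.4700+2.7360+0.2050  ⇒  S_min = 4663/1000 m

S_min = 4663/1000 m = 4.6630 m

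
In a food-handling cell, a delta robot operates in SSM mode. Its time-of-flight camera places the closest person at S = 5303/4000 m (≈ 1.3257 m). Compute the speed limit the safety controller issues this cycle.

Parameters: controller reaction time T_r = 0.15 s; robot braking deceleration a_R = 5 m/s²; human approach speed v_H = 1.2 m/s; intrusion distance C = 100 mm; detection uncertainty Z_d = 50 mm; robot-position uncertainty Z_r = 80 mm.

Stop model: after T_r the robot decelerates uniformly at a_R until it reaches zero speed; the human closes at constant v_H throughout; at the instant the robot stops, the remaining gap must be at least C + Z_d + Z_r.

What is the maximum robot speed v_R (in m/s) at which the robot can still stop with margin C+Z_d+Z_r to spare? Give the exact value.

v_R_max = 33/20 m/s = 1.6500 m/s

at the boundary: (1/10)·v² + (39/100)·v + (-3663/4000) = 0
  disc = (39/100)² − 4·(1/10)·(-3663/4000) = 324/625 ; √disc = 18/25
  v_R = (−(39/100) + 18/25) / (2·(1/10)) = 33/20 m/s
check:
stop time T_s = (33/20)/5 = 0.3300 s
robot in T_r: 1.6500·0.1500 = 0.2475 m
braking distance = 1.6500²/(2·5.0000) = 0.2722 m
human over T_r+T_s: 1.2000·(0.1500+0.3300) = 0.5760 m
residual clearance needed = 0.1000+0.0500+0.0800 = 0.2300 m
sum ≈ 0.2475+0.2722+0.5760+0.2300 ≈ 1.3257 m = S ✓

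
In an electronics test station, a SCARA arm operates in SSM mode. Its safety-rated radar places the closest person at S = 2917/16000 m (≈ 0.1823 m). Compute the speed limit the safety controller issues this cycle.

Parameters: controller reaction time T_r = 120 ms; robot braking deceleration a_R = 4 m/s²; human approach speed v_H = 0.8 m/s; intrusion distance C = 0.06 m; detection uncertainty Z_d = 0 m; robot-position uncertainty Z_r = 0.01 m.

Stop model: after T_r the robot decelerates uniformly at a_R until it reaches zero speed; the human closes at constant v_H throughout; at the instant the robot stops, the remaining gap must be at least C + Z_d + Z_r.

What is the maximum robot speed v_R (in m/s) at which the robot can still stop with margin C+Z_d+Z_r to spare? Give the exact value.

v_R_max = 1/20 m/s = 0.0500 m/s

at the boundary: (1/8)·v² + (8/25)·v + (-261/16000) = 0
  disc = (8/25)² − 4·(1/8)·(-261/16000) = 17689/160000 ; √disc = 133/400
  v_R = (−(8/25) + 133/400) / (2·(1/8)) = 1/20 m/s
check:
braking lasts T_s = (1/20)/4 = 0.0125 s
reaction-phase robot travel = 0.0500·0.1200 = 0.0060 m
braking distance = 0.0500²/(2·4.0000) = 0.0003 m
human over T_r+T_s: 0.8000·(0.1200+0.0125) = 0.1060 m
residual clearance needed = 0.0600+0.0000+0.0100 = 0.0700 m
sum ≈ 0.0060+0.0003+0.1060+0.0700 ≈ 0.1823 m = S ✓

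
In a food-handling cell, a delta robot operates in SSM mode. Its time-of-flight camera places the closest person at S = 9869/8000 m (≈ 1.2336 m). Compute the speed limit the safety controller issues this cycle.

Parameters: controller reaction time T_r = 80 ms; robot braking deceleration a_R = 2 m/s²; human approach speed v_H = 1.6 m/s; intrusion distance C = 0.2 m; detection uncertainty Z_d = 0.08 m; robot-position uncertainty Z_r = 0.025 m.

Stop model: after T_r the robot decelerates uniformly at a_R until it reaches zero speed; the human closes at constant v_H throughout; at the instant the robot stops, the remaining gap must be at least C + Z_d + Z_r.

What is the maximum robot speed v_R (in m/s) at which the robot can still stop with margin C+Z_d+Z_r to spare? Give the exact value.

v_R_max = 3/4 m/s = 0.7500 m/s

at the boundary: (1/4)·v² + (22/25)·v + (-1281/1600) = 0
  disc = (22/25)² − 4·(1/4)·(-1281/1600) = 63001/40000 ; √disc = 251/200
  v_R = (−(22/25) + 251/200) / (2·(1/4)) = 3/4 m/s
check:
T_s = v_R/a_R = (3/4)/2 = 0.3750 s
robot covers v_R·T_r = 0.7500·0.0800 = 0.0600 m before braking
robot under decel: 0.7500²/(2·2.0000) = 0.1406 m
human closes 1.6000·0.4550 = 0.7280 m
residual clearance needed = 0.2000+0.0800+0.0250 = 0.3050 m
sum ≈ 0.0600+0.1406+0.7280+0.3050 ≈ 1.2336 m = S ✓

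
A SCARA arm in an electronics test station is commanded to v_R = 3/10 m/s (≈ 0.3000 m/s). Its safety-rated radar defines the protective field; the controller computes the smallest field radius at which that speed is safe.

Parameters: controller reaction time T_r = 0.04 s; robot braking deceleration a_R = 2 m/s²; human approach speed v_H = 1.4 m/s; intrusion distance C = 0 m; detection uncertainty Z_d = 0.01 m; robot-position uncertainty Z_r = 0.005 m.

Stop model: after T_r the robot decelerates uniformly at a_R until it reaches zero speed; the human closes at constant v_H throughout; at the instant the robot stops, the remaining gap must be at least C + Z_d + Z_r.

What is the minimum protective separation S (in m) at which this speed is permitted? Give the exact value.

T_s = v_R/a_R = (3/10)/2 = 0.1500 s
reaction-phase robot travel = 0.3000·0.0400 = 0.0120 m
robot covers 0.3000·0.1500 − ½·2.0000·0.1500² = 0.0225 m while stopping
human over T_r+T_s: 1.4000·(0.0400+0.1500) = 0.2660 m
C+Z_d+Z_r = 0.0000+0.0100+0.0050 = 0.0150 m
S_min ≈ 0.0120+0.0225+0.2660+0.0150  ⇒  S_min = 631/2000 m

S_min = 631/2000 m = 0.3155 m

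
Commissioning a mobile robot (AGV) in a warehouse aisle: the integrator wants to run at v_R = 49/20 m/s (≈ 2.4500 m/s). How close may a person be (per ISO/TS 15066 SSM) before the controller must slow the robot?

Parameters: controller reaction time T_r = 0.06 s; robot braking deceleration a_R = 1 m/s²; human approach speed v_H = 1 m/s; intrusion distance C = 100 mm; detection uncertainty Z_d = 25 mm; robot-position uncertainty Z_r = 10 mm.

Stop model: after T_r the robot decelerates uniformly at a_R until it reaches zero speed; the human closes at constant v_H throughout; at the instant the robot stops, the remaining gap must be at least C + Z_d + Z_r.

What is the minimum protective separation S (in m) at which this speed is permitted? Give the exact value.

T_s = v_R/a_R = (49/20)/1 = 2.4500 s
robot covers v_R·T_r = 2.4500·0.0600 = 0.1470 m before braking
robot under decel: 2.4500²/(2·1.0000) = 3.0013 m
human over T_r+T_s: 1.0000·(0.0600+2.4500) = 2.5100 m
residual clearance needed = 0.1000+0.0250+0.0100 = 0.1350 m
S_min ≈ 0.1470+3.0013+2.5100+0.1350  ⇒  S_min = 23173/4000 m

S_min = 23173/4000 m = 5.7932 m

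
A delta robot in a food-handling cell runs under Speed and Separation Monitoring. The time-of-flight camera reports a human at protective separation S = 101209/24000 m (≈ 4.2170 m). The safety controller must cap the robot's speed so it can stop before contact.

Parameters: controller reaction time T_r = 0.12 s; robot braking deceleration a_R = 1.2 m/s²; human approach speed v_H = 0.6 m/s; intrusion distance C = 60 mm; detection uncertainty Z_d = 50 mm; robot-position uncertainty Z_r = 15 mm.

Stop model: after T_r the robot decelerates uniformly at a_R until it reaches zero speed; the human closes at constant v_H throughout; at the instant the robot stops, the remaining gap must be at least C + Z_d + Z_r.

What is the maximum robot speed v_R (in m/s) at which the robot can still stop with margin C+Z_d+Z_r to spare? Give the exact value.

v_R_max = 49/20 m/s = 2.4500 m/s

quadratic (5/12)·v² + (31/50)·v + (-96481/24000) = 0
  disc = (31/50)² − 4·(5/12)·(-96481/24000) = 2550409/360000 ; √disc = 1597/600
  v_R = (−(31/50) + 1597/600) / (2·(5/12)) = 49/20 m/s
check:
T_s = v_R/a_R = (49/20)/(6/5) = 2.0417 s
reaction-phase robot travel = 2.4500·0.1200 = 0.2940 m
braking distance = 2.4500²/(2·1.2000) = 2.5010 m
human over T_r+T_s: 0.6000·(0.1200+2.0417) = 1.2970 m
residual clearance needed = 0.0600+0.0500+0.0150 = 0.1250 m
sum ≈ 0.2940+2.5010+1.2970+0.1250 ≈ 4.2170 m = S ✓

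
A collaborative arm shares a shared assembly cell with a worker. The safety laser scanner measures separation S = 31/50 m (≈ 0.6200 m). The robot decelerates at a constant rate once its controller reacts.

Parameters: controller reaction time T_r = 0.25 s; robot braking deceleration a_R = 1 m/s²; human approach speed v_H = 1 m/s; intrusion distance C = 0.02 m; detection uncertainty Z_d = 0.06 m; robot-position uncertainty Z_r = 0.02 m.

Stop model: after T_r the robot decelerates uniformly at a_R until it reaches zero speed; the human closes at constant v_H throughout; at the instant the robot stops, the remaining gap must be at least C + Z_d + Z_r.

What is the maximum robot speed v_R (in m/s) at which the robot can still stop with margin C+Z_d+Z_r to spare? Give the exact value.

at the boundary: (1/2)·v² + (5/4)·v + (-27/100) = 0
  disc = (5/4)² − 4·(1/2)·(-27/100) = 841/400 ; √disc = 29/20
  v_R = (−(5/4) + 29/20) / (2·(1/2)) = 1/5 m/s
check:
braking lasts T_s = (1/5)/1 = 0.2000 s
robot covers v_R·T_r = 0.2000·0.2500 = 0.0500 m before braking
robot under decel: 0.2000²/(2·1.0000) = 0.0200 m
human over T_r+T_s: 1.0000·(0.2500+0.2000) = 0.4500 m
margins: 0.0200+0.0600+0.0200 = 0.1000 m
sum ≈ 0.0500+0.0200+0.4500+0.1000 ≈ 0.6200 m = S ✓

v_R_max = 1/5 m/s = 0.2000 m/s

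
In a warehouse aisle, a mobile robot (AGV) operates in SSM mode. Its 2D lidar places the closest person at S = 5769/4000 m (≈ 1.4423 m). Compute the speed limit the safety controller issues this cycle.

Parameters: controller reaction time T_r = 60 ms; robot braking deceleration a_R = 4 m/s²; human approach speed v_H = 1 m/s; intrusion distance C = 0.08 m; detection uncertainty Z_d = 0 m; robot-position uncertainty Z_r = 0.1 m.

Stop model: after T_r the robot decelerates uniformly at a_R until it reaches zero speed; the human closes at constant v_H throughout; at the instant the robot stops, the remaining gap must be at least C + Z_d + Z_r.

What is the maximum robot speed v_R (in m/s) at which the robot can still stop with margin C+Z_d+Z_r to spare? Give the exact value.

v_R_max = 21/10 m/s = 2.1000 m/s

collect terms ⇒ (1/8)·v_R² + (31/100)·v_R + (-4809/4000) = 0
  disc = (31/100)² − 4·(1/8)·(-4809/4000) = 27889/40000 ; √disc = 167/200
  v_R = (−(31/100) + 167/200) / (2·(1/8)) = 21/10 m/s
check:
stop time T_s = (21/10)/4 = 0.5250 s
reaction-phase robot travel = 2.1000·0.0600 = 0.1260 m
robot covers 2.1000·0.5250 − ½·4.0000·0.5250² = 0.5513 m while stopping
person approaches 1.0000·(0.0600+0.5250) = 0.5850 m
C+Z_d+Z_r = 0.0800+0.0000+0.1000 = 0.1800 m
sum ≈ 0.1260+0.5513+0.5850+0.1800 ≈ 1.4423 m = S ✓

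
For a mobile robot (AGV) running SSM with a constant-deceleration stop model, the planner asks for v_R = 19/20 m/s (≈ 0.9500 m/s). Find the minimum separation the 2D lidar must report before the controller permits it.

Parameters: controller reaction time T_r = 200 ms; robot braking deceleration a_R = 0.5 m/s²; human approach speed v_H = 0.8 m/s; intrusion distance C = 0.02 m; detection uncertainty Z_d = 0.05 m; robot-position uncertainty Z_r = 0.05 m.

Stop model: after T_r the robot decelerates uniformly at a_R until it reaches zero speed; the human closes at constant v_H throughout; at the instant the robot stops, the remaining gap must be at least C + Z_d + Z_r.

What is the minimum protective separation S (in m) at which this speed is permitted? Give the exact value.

stop time T_s = (19/20)/(1/2) = 1.9000 s
reaction-phase robot travel = 0.9500·0.2000 = 0.1900 m
braking distance = 0.9500²/(2·0.5000) = 0.9025 m
human over T_r+T_s: 0.8000·(0.2000+1.9000) = 1.6800 m
C+Z_d+Z_r = 0.0200+0.0500+0.0500 = 0.1200 m
S_min ≈ 0.1900+0.9025+1.6800+0.1200  ⇒  S_min = 1157/400 m

S_min = 1157/400 m = 2.8925 m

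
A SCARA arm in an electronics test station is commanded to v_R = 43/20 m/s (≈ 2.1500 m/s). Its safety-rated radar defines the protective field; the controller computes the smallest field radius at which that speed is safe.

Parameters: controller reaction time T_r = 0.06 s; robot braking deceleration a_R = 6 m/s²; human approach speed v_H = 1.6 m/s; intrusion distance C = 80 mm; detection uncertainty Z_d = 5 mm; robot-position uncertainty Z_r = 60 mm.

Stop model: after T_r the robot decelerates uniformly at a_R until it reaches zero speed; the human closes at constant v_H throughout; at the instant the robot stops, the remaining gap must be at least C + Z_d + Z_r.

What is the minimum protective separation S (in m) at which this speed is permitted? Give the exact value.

S_min = 6377/4800 m = 1.3285 m

T_s = v_R/a_R = (43/20)/6 = 0.3583 s
robot covers v_R·T_r = 2.1500·0.0600 = 0.1290 m before braking
braking distance = 2.1500²/(2·6.0000) = 0.3852 m
human over T_r+T_s: 1.6000·(0.0600+0.3583) = 0.6693 m
margins: 0.0800+0.0050+0.0600 = 0.1450 m
S_min ≈ 0.1290+0.3852+0.6693+0.1450  ⇒  S_min = 6377/4800 m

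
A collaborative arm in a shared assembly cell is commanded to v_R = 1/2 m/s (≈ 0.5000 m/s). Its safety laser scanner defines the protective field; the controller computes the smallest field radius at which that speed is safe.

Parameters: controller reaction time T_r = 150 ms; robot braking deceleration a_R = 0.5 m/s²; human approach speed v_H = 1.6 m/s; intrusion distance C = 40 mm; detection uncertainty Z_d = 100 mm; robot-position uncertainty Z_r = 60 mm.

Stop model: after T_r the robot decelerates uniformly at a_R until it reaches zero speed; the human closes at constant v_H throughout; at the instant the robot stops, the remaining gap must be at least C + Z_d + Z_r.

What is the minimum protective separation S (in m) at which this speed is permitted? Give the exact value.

braking lasts T_s = (1/2)/(1/2) = 1.0000 s
robot in T_r: 0.5000·0.1500 = 0.0750 m
robot under decel: 0.5000²/(2·0.5000) = 0.2500 m
human closes 1.6000·1.1500 = 1.8400 m
C+Z_d+Z_r = 0.0400+0.1000+0.0600 = 0.2000 m
S_min ≈ 0.0750+0.2500+1.8400+0.2000  ⇒  S_min = 473/200 m

S_min = 473/200 m = 2.3650 m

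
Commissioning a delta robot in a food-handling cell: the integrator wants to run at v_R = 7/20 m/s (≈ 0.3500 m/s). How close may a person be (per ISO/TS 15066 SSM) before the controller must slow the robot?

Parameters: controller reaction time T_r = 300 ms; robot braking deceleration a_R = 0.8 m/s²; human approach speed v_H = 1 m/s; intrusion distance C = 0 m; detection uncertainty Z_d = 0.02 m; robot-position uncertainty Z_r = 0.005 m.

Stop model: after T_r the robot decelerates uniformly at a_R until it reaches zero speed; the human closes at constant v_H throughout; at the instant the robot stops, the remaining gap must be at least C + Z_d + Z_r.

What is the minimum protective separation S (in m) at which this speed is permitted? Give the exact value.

S_min = 3021/3200 m = 0.9441 m

braking lasts T_s = (7/20)/(4/5) = 0.4375 s
reaction-phase robot travel = 0.3500·0.3000 = 0.1050 m
robot under decel: 0.3500²/(2·0.8000) = 0.0766 m
human closes 1.0000·0.7375 = 0.7375 m
residual clearance needed = 0.0000+0.0200+0.0050 = 0.0250 m
S_min ≈ 0.1050+0.0766+0.7375+0.0250  ⇒  S_min = 3021/3200 m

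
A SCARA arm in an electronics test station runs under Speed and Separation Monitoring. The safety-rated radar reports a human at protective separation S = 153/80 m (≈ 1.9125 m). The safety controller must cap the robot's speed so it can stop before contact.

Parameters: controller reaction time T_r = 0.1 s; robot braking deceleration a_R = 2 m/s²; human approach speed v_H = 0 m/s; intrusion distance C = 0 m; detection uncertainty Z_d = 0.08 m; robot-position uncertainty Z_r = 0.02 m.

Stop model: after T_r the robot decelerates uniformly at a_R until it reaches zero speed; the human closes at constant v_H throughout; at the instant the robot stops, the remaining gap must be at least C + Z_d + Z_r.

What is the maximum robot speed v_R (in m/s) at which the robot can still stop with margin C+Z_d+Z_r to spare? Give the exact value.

v_R_max = 5/2 m/s = 2.5000 m/s

quadratic (1/4)·v² + (1/10)·v + (-29/16) = 0
  disc = (1/10)² − 4·(1/4)·(-29/16) = 729/400 ; √disc = 27/20
  v_R = (−(1/10) + 27/20) / (2·(1/4)) = 5/2 m/s
check:
T_s = v_R/a_R = (5/2)/2 = 1.2500 s
reaction-phase robot travel = 2.5000·0.1000 = 0.2500 m
robot covers 2.5000·1.2500 − ½·2.0000·1.2500² = 1.5625 m while stopping
human over T_r+T_s: 0.0000·(0.1000+1.2500) = 0.0000 m
C+Z_d+Z_r = 0.0000+0.0800+0.0200 = 0.1000 m
sum ≈ 0.2500+1.5625+0.0000+0.1000 ≈ 1.9125 m = S ✓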